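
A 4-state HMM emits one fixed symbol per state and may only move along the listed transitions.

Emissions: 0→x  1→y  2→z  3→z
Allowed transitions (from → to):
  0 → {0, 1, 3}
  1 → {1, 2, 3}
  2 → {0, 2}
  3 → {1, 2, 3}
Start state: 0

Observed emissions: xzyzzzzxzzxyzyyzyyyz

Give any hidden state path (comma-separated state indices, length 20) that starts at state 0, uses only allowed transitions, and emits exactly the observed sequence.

  [0] x  {0}  => 0  start
  [1] z  {2,3}  => 3  0->3 ok
  [2] y  {1}  => 1  3->1 ok
  [3] z  {2,3}  => 3  1->3 ok
  [4] z  {2,3}  => 2  3->2 ok
  [5] z  {2,3}  => 2  2->2 ok
  [6] z  {2,3}  => 2  2->2 ok
  [7] x  {0}  => 0  2->0 ok
  [8] z  {2,3}  => 3  0->3 ok
  [9] z  {2,3}  => 2  3->2 ok
  [10] x  {0}  => 0  2->0 ok
  [11] y  {1}  => 1  0->1 ok
  [12] z  {2,3}  => 3  1->3 ok
  [13] y  {1}  => 1  3->1 ok
  [14] y  {1}  => 1  1->1 ok
  [15] z  {2,3}  => 3  1->3 ok
  [16] y  {1}  => 1  3->1 ok
  [17] y  {1}  => 1  1->1 ok
  [18] y  {1}  => 1  1->1 ok
  [19] z  {2,3}  => 2  1->2 ok

0,3,1,3,2,2,2,0,3,2,0,1,3,1,1,3,1,1,1,2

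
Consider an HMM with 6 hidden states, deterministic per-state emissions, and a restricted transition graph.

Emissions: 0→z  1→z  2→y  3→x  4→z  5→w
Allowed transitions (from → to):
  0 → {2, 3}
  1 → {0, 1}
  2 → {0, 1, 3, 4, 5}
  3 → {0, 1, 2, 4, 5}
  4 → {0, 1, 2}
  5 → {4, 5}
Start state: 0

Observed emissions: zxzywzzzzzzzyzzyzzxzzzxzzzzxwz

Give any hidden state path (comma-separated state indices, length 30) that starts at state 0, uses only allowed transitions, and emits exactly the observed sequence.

0,3,0,2,5,4,1,1,1,1,1,0,2,4,0,2,4,0,3,1,1,0,3,4,1,1,0,3,5,4

  [0] z  {0,1,4}  => 0  start
  [1] x  {3}  => 3  0->3 ok
  [2] z  {0,1,4}  => 0  3->0 ok
  [3] y  {2}  => 2  0->2 ok
  [4] w  {5}  => 5  2->5 ok
  [5] z  {0,1,4}  => 4  5->4 ok
  [6] z  {0,1,4}  => 1  4->1 ok
  [7] z  {0,1,4}  => 1  1->1 ok
  [8] z  {0,1,4}  => 1  1->1 ok
  [9] z  {0,1,4}  => 1  1->1 ok
  [10] z  {0,1,4}  => 1  1->1 ok
  [11] z  {0,1,4}  => 0  1->0 ok
  [12] y  {2}  => 2  0->2 ok
  [13] z  {0,1,4}  => 4  2->4 ok
  [14] z  {0,1,4}  => 0  4->0 ok
  [15] y  {2}  => 2  0->2 ok
  [16] z  {0,1,4}  => 4  2->4 ok
  [17] z  {0,1,4}  => 0  4->0 ok
  [18] x  {3}  => 3  0->3 ok
  [19] z  {0,1,4}  => 1  3->1 ok
  [20] z  {0,1,4}  => 1  1->1 ok
  [21] z  {0,1,4}  => 0  1->0 ok
  [22] x  {3}  => 3  0->3 ok
  [23] z  {0,1,4}  => 4  3->4 ok
  [24] z  {0,1,4}  => 1  4->1 ok
  [25] z  {0,1,4}  => 1  1->1 ok
  [26] z  {0,1,4}  => 0  1->0 ok
  [27] x  {3}  => 3  0->3 ok
  [28] w  {5}  => 5  3->5 ok
  [29] z  {0,1,4}  => 4  5->4 ok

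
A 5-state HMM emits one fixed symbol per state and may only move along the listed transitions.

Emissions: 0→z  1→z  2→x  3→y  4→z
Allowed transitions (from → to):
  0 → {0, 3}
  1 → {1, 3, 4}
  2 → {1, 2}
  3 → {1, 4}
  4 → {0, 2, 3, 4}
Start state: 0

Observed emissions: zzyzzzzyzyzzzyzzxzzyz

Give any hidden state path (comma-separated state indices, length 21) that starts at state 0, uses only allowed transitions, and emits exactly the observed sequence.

0,0,3,1,1,4,0,3,4,3,1,4,4,3,1,4,2,1,1,3,1

  [0] z  {0,1,4}  => 0  start
  [1] z  {0,1,4}  => 0  0->0 ok
  [2] y  {3}  => 3  0->3 ok
  [3] z  {0,1,4}  => 1  3->1 ok
  [4] z  {0,1,4}  => 1  1->1 ok
  [5] z  {0,1,4}  => 4  1->4 ok
  [6] z  {0,1,4}  => 0  4->0 ok
  [7] y  {3}  => 3  0->3 ok
  [8] z  {0,1,4}  => 4  3->4 ok
  [9] y  {3}  => 3  4->3 ok
  [10] z  {0,1,4}  => 1  3->1 ok
  [11] z  {0,1,4}  => 4  1->4 ok
  [12] z  {0,1,4}  => 4  4->4 ok
  [13] y  {3}  => 3  4->3 ok
  [14] z  {0,1,4}  => 1  3->1 ok
  [15] z  {0,1,4}  => 4  1->4 ok
  [16] x  {2}  => 2  4->2 ok
  [17] z  {0,1,4}  => 1  2->1 ok
  [18] z  {0,1,4}  => 1  1->1 ok
  [19] y  {3}  => 3  1->3 ok
  [20] z  {0,1,4}  => 1  3->1 ok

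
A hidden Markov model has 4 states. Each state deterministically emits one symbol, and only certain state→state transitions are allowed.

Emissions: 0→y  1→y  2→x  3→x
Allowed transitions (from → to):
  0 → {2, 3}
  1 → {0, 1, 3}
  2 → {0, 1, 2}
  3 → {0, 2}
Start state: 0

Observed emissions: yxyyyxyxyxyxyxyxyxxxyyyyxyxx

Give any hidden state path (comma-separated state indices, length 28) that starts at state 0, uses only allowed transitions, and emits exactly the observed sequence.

  0: obs=y cand={0,1} pick 0 [start]
  1: obs=x cand={2,3} pick 2 [0->2 ok]
  2: obs=y cand={0,1} pick 1 [2->1 ok]
  3: obs=y cand={0,1} pick 1 [1->1 ok]
  4: obs=y cand={0,1} pick 1 [1->1 ok]
  5: obs=x cand={2,3} pick 3 [1->3 ok]
  6: obs=y cand={0,1} pick 0 [3->0 ok]
  7: obs=x cand={2,3} pick 3 [0->3 ok]
  8: obs=y cand={0,1} pick 0 [3->0 ok]
  9: obs=x cand={2,3} pick 3 [0->3 ok]
  10: obs=y cand={0,1} pick 0 [3->0 ok]
  11: obs=x cand={2,3} pick 3 [0->3 ok]
  12: obs=y cand={0,1} pick 0 [3->0 ok]
  13: obs=x cand={2,3} pick 3 [0->3 ok]
  14: obs=y cand={0,1} pick 0 [3->0 ok]
  15: obs=x cand={2,3} pick 2 [0->2 ok]
  16: obs=y cand={0,1} pick 1 [2->1 ok]
  17: obs=x cand={2,3} pick 3 [1->3 ok]
  18: obs=x cand={2,3} pick 2 [3->2 ok]
  19: obs=x cand={2,3} pick 2 [2->2 ok]
  20: obs=y cand={0,1} pick 1 [2->1 ok]
  21: obs=y cand={0,1} pick 1 [1->1 ok]
  22: obs=y cand={0,1} pick 1 [1->1 ok]
  23: obs=y cand={0,1} pick 1 [1->1 ok]
  24: obs=x cand={2,3} pick 3 [1->3 ok]
  25: obs=y cand={0,1} pick 0 [3->0 ok]
  26: obs=x cand={2,3} pick 2 [0->2 ok]
  27: obs=x cand={2,3} pick 2 [2->2 ok]

0,2,1,1,1,3,0,3,0,3,0,3,0,3,0,2,1,3,2,2,1,1,1,1,3,0,2,2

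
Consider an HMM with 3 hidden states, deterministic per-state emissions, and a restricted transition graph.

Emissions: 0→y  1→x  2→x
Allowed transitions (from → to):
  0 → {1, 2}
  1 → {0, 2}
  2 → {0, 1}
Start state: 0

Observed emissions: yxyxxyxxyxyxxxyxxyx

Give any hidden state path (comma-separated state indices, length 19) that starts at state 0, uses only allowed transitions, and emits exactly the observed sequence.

0,2,0,2,1,0,2,1,0,2,0,2,1,2,0,2,1,0,1

  pos 0: y in {0}, choose 0; start
  pos 1: x in {1,2}, choose 2; 0->2 ok
  pos 2: y in {0}, choose 0; 2->0 ok
  pos 3: x in {1,2}, choose 2; 0->2 ok
  pos 4: x in {1,2}, choose 1; 2->1 ok
  pos 5: y in {0}, choose 0; 1->0 ok
  pos 6: x in {1,2}, choose 2; 0->2 ok
  pos 7: x in {1,2}, choose 1; 2->1 ok
  pos 8: y in {0}, choose 0; 1->0 ok
  pos 9: x in {1,2}, choose 2; 0->2 ok
  pos 10: y in {0}, choose 0; 2->0 ok
  pos 11: x in {1,2}, choose 2; 0->2 ok
  pos 12: x in {1,2}, choose 1; 2->1 ok
  pos 13: x in {1,2}, choose 2; 1->2 ok
  pos 14: y in {0}, choose 0; 2->0 ok
  pos 15: x in {1,2}, choose 2; 0->2 ok
  pos 16: x in {1,2}, choose 1; 2->1 ok
  pos 17: y in {0}, choose 0; 1->0 ok
  pos 18: x in {1,2}, choose 1; 0->1 ok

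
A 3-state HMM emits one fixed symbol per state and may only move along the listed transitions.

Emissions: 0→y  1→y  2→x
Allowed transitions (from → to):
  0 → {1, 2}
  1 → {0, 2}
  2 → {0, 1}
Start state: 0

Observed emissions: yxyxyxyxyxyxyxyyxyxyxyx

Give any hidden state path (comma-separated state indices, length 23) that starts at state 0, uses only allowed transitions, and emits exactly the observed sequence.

  t0 'y' -> {0,1}, take 0 (start)
  t1 'x' -> {2}, take 2 (0->2 ok)
  t2 'y' -> {0,1}, take 0 (2->0 ok)
  t3 'x' -> {2}, take 2 (0->2 ok)
  t4 'y' -> {0,1}, take 0 (2->0 ok)
  t5 'x' -> {2}, take 2 (0->2 ok)
  t6 'y' -> {0,1}, take 1 (2->1 ok)
  t7 'x' -> {2}, take 2 (1->2 ok)
  t8 'y' -> {0,1}, take 0 (2->0 ok)
  t9 'x' -> {2}, take 2 (0->2 ok)
  t10 'y' -> {0,1}, take 1 (2->1 ok)
  t11 'x' -> {2}, take 2 (1->2 ok)
  t12 'y' -> {0,1}, take 1 (2->1 ok)
  t13 'x' -> {2}, take 2 (1->2 ok)
  t14 'y' -> {0,1}, take 0 (2->0 ok)
  t15 'y' -> {0,1}, take 1 (0->1 ok)
  t16 'x' -> {2}, take 2 (1->2 ok)
  t17 'y' -> {0,1}, take 1 (2->1 ok)
  t18 'x' -> {2}, take 2 (1->2 ok)
  t19 'y' -> {0,1}, take 0 (2->0 ok)
  t20 'x' -> {2}, take 2 (0->2 ok)
  t21 'y' -> {0,1}, take 1 (2->1 ok)
  t22 'x' -> {2}, take 2 (1->2 ok)

0,2,0,2,0,2,1,2,0,2,1,2,1,2,0,1,2,1,2,0,2,1,2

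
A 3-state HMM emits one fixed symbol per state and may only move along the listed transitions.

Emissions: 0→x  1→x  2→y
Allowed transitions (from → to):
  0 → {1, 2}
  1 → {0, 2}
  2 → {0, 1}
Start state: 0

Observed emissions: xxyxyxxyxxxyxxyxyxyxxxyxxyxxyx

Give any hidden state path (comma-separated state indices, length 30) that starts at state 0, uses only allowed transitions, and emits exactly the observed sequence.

  pos 0: x in {0,1}, choose 0; start
  pos 1: x in {0,1}, choose 1; 0->1 ok
  pos 2: y in {2}, choose 2; 1->2 ok
  pos 3: x in {0,1}, choose 1; 2->1 ok
  pos 4: y in {2}, choose 2; 1->2 ok
  pos 5: x in {0,1}, choose 1; 2->1 ok
  pos 6: x in {0,1}, choose 0; 1->0 ok
  pos 7: y in {2}, choose 2; 0->2 ok
  pos 8: x in {0,1}, choose 1; 2->1 ok
  pos 9: x in {0,1}, choose 0; 1->0 ok
  pos 10: x in {0,1}, choose 1; 0->1 ok
  pos 11: y in {2}, choose 2; 1->2 ok
  pos 12: x in {0,1}, choose 0; 2->0 ok
  pos 13: x in {0,1}, choose 1; 0->1 ok
  pos 14: y in {2}, choose 2; 1->2 ok
  pos 15: x in {0,1}, choose 0; 2->0 ok
  pos 16: y in {2}, choose 2; 0->2 ok
  pos 17: x in {0,1}, choose 0; 2->0 ok
  pos 18: y in {2}, choose 2; 0->2 ok
  pos 19: x in {0,1}, choose 0; 2->0 ok
  pos 20: x in {0,1}, choose 1; 0->1 ok
  pos 21: x in {0,1}, choose 0; 1->0 ok
  pos 22: y in {2}, choose 2; 0->2 ok
  pos 23: x in {0,1}, choose 1; 2->1 ok
  pos 24: x in {0,1}, choose 0; 1->0 ok
  pos 25: y in {2}, choose 2; 0->2 ok
  pos 26: x in {0,1}, choose 1; 2->1 ok
  pos 27: x in {0,1}, choose 0; 1->0 ok
  pos 28: y in {2}, choose 2; 0->2 ok
  pos 29: x in {0,1}, choose 0; 2->0 ok

0,1,2,1,2,1,0,2,1,0,1,2,0,1,2,0,2,0,2,0,1,0,2,1,0,2,1,0,2,0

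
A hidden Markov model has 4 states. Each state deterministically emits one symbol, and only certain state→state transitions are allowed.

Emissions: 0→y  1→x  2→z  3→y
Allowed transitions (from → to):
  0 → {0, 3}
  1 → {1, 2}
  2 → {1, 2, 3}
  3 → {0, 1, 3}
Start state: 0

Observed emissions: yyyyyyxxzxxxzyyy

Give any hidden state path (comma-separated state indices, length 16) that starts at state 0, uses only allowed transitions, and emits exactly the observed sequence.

  t0 'y' -> {0,3}, take 0 (start)
  t1 'y' -> {0,3}, take 3 (0->3 ok)
  t2 'y' -> {0,3}, take 0 (3->0 ok)
  t3 'y' -> {0,3}, take 0 (0->0 ok)
  t4 'y' -> {0,3}, take 3 (0->3 ok)
  t5 'y' -> {0,3}, take 3 (3->3 ok)
  t6 'x' -> {1}, take 1 (3->1 ok)
  t7 'x' -> {1}, take 1 (1->1 ok)
  t8 'z' -> {2}, take 2 (1->2 ok)
  t9 'x' -> {1}, take 1 (2->1 ok)
  t10 'x' -> {1}, take 1 (1->1 ok)
  t11 'x' -> {1}, take 1 (1->1 ok)
  t12 'z' -> {2}, take 2 (1->2 ok)
  t13 'y' -> {0,3}, take 3 (2->3 ok)
  t14 'y' -> {0,3}, take 0 (3->0 ok)
  t15 'y' -> {0,3}, take 3 (0->3 ok)

0,3,0,0,3,3,1,1,2,1,1,1,2,3,0,3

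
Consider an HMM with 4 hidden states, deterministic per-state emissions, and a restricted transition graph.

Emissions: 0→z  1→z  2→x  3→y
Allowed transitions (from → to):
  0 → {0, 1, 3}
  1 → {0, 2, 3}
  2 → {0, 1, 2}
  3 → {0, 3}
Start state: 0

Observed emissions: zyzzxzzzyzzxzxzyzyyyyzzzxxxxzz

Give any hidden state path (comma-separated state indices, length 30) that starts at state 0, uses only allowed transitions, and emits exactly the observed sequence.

  t0 'z' -> {0,1}, take 0 (start)
  t1 'y' -> {3}, take 3 (0->3 ok)
  t2 'z' -> {0,1}, take 0 (3->0 ok)
  t3 'z' -> {0,1}, take 1 (0->1 ok)
  t4 'x' -> {2}, take 2 (1->2 ok)
  t5 'z' -> {0,1}, take 0 (2->0 ok)
  t6 'z' -> {0,1}, take 0 (0->0 ok)
  t7 'z' -> {0,1}, take 0 (0->0 ok)
  t8 'y' -> {3}, take 3 (0->3 ok)
  t9 'z' -> {0,1}, take 0 (3->0 ok)
  t10 'z' -> {0,1}, take 1 (0->1 ok)
  t11 'x' -> {2}, take 2 (1->2 ok)
  t12 'z' -> {0,1}, take 1 (2->1 ok)
  t13 'x' -> {2}, take 2 (1->2 ok)
  t14 'z' -> {0,1}, take 1 (2->1 ok)
  t15 'y' -> {3}, take 3 (1->3 ok)
  t16 'z' -> {0,1}, take 0 (3->0 ok)
  t17 'y' -> {3}, take 3 (0->3 ok)
  t18 'y' -> {3}, take 3 (3->3 ok)
  t19 'y' -> {3}, take 3 (3->3 ok)
  t20 'y' -> {3}, take 3 (3->3 ok)
  t21 'z' -> {0,1}, take 0 (3->0 ok)
  t22 'z' -> {0,1}, take 0 (0->0 ok)
  t23 'z' -> {0,1}, take 1 (0->1 ok)
  t24 'x' -> {2}, take 2 (1->2 ok)
  t25 'x' -> {2}, take 2 (2->2 ok)
  t26 'x' -> {2}, take 2 (2->2 ok)
  t27 'x' -> {2}, take 2 (2->2 ok)
  t28 'z' -> {0,1}, take 1 (2->1 ok)
  t29 'z' -> {0,1}, take 0 (1->0 ok)

0,3,0,1,2,0,0,0,3,0,1,2,1,2,1,3,0,3,3,3,3,0,0,1,2,2,2,2,1,0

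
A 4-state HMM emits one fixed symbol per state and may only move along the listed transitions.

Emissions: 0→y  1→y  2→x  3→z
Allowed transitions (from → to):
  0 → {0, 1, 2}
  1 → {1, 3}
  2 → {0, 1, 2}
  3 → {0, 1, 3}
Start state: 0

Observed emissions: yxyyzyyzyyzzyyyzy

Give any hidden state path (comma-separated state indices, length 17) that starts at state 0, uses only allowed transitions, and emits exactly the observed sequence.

  [0] y  {0,1}  => 0  start
  [1] x  {2}  => 2  0->2 ok
  [2] y  {0,1}  => 0  2->0 ok
  [3] y  {0,1}  => 1  0->1 ok
  [4] z  {3}  => 3  1->3 ok
  [5] y  {0,1}  => 1  3->1 ok
  [6] y  {0,1}  => 1  1->1 ok
  [7] z  {3}  => 3  1->3 ok
  [8] y  {0,1}  => 0  3->0 ok
  [9] y  {0,1}  => 1  0->1 ok
  [10] z  {3}  => 3  1->3 ok
  [11] z  {3}  => 3  3->3 ok
  [12] y  {0,1}  => 0  3->0 ok
  [13] y  {0,1}  => 1  0->1 ok
  [14] y  {0,1}  => 1  1->1 ok
  [15] z  {3}  => 3  1->3 ok
  [16] y  {0,1}  => 0  3->0 ok

0,2,0,1,3,1,1,3,0,1,3,3,0,1,1,3,0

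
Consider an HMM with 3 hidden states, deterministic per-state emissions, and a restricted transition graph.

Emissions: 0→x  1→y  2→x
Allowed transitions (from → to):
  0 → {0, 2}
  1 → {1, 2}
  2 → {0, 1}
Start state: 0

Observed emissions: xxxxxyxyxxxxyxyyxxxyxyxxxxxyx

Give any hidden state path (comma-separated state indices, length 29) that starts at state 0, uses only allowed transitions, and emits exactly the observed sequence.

0,0,0,0,2,1,2,1,2,0,0,2,1,2,1,1,2,0,2,1,2,1,2,0,0,0,2,1,2

  0: obs=x cand={0,2} pick 0 [start]
  1: obs=x cand={0,2} pick 0 [0->0 ok]
  2: obs=x cand={0,2} pick 0 [0->0 ok]
  3: obs=x cand={0,2} pick 0 [0->0 ok]
  4: obs=x cand={0,2} pick 2 [0->2 ok]
  5: obs=y cand={1} pick 1 [2->1 ok]
  6: obs=x cand={0,2} pick 2 [1->2 ok]
  7: obs=y cand={1} pick 1 [2->1 ok]
  8: obs=x cand={0,2} pick 2 [1->2 ok]
  9: obs=x cand={0,2} pick 0 [2->0 ok]
  10: obs=x cand={0,2} pick 0 [0->0 ok]
  11: obs=x cand={0,2} pick 2 [0->2 ok]
  12: obs=y cand={1} pick 1 [2->1 ok]
  13: obs=x cand={0,2} pick 2 [1->2 ok]
  14: obs=y cand={1} pick 1 [2->1 ok]
  15: obs=y cand={1} pick 1 [1->1 ok]
  16: obs=x cand={0,2} pick 2 [1->2 ok]
  17: obs=x cand={0,2} pick 0 [2->0 ok]
  18: obs=x cand={0,2} pick 2 [0->2 ok]
  19: obs=y cand={1} pick 1 [2->1 ok]
  20: obs=x cand={0,2} pick 2 [1->2 ok]
  21: obs=y cand={1} pick 1 [2->1 ok]
  22: obs=x cand={0,2} pick 2 [1->2 ok]
  23: obs=x cand={0,2} pick 0 [2->0 ok]
  24: obs=x cand={0,2} pick 0 [0->0 ok]
  25: obs=x cand={0,2} pick 0 [0->0 ok]
  26: obs=x cand={0,2} pick 2 [0->2 ok]
  27: obs=y cand={1} pick 1 [2->1 ok]
  28: obs=x cand={0,2} pick 2 [1->2 ok]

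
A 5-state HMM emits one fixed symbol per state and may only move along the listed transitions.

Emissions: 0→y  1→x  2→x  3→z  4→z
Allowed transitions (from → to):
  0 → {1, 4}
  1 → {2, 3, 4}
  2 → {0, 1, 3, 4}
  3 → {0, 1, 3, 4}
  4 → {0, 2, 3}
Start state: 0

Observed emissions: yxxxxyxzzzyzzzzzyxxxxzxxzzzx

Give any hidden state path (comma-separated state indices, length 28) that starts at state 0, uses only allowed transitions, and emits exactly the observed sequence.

  pos 0: y in {0}, choose 0; start
  pos 1: x in {1,2}, choose 1; 0->1 ok
  pos 2: x in {1,2}, choose 2; 1->2 ok
  pos 3: x in {1,2}, choose 1; 2->1 ok
  pos 4: x in {1,2}, choose 2; 1->2 ok
  pos 5: y in {0}, choose 0; 2->0 ok
  pos 6: x in {1,2}, choose 1; 0->1 ok
  pos 7: z in {3,4}, choose 3; 1->3 ok
  pos 8: z in {3,4}, choose 3; 3->3 ok
  pos 9: z in {3,4}, choose 4; 3->4 ok
  pos 10: y in {0}, choose 0; 4->0 ok
  pos 11: z in {3,4}, choose 4; 0->4 ok
  pos 12: z in {3,4}, choose 3; 4->3 ok
  pos 13: z in {3,4}, choose 3; 3->3 ok
  pos 14: z in {3,4}, choose 4; 3->4 ok
  pos 15: z in {3,4}, choose 3; 4->3 ok
  pos 16: y in {0}, choose 0; 3->0 ok
  pos 17: x in {1,2}, choose 1; 0->1 ok
  pos 18: x in {1,2}, choose 2; 1->2 ok
  pos 19: x in {1,2}, choose 1; 2->1 ok
  pos 20: x in {1,2}, choose 2; 1->2 ok
  pos 21: z in {3,4}, choose 3; 2->3 ok
  pos 22: x in {1,2}, choose 1; 3->1 ok
  pos 23: x in {1,2}, choose 2; 1->2 ok
  pos 24: z in {3,4}, choose 3; 2->3 ok
  pos 25: z in {3,4}, choose 3; 3->3 ok
  pos 26: z in {3,4}, choose 3; 3->3 ok
  pos 27: x in {1,2}, choose 1; 3->1 ok

0,1,2,1,2,0,1,3,3,4,0,4,3,3,4,3,0,1,2,1,2,3,1,2,3,3,3,1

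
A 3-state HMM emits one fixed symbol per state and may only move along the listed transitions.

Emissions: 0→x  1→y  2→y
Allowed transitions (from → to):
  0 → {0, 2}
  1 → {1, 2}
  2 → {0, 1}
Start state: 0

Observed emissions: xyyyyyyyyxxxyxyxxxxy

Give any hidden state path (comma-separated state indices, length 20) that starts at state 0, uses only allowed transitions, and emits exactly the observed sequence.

0,2,1,1,1,1,1,1,2,0,0,0,2,0,2,0,0,0,0,2

  t0 'x' -> {0}, take 0 (start)
  t1 'y' -> {1,2}, take 2 (0->2 ok)
  t2 'y' -> {1,2}, take 1 (2->1 ok)
  t3 'y' -> {1,2}, take 1 (1->1 ok)
  t4 'y' -> {1,2}, take 1 (1->1 ok)
  t5 'y' -> {1,2}, take 1 (1->1 ok)
  t6 'y' -> {1,2}, take 1 (1->1 ok)
  t7 'y' -> {1,2}, take 1 (1->1 ok)
  t8 'y' -> {1,2}, take 2 (1->2 ok)
  t9 'x' -> {0}, take 0 (2->0 ok)
  t10 'x' -> {0}, take 0 (0->0 ok)
  t11 'x' -> {0}, take 0 (0->0 ok)
  t12 'y' -> {1,2}, take 2 (0->2 ok)
  t13 'x' -> {0}, take 0 (2->0 ok)
  t14 'y' -> {1,2}, take 2 (0->2 ok)
  t15 'x' -> {0}, take 0 (2->0 ok)
  t16 'x' -> {0}, take 0 (0->0 ok)
  t17 'x' -> {0}, take 0 (0->0 ok)
  t18 'x' -> {0}, take 0 (0->0 ok)
  t19 'y' -> {1,2}, take 2 (0->2 ok)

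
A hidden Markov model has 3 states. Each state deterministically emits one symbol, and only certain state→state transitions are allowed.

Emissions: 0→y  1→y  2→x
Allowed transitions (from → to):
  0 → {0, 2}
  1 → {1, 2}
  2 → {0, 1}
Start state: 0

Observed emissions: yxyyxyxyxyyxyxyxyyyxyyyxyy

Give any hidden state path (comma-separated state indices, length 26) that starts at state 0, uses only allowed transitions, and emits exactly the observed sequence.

0,2,0,0,2,0,2,1,2,1,1,2,1,2,0,2,0,0,0,2,1,1,1,2,1,1

  0: obs=y cand={0,1} pick 0 [start]
  1: obs=x cand={2} pick 2 [0->2 ok]
  2: obs=y cand={0,1} pick 0 [2->0 ok]
  3: obs=y cand={0,1} pick 0 [0->0 ok]
  4: obs=x cand={2} pick 2 [0->2 ok]
  5: obs=y cand={0,1} pick 0 [2->0 ok]
  6: obs=x cand={2} pick 2 [0->2 ok]
  7: obs=y cand={0,1} pick 1 [2->1 ok]
  8: obs=x cand={2} pick 2 [1->2 ok]
  9: obs=y cand={0,1} pick 1 [2->1 ok]
  10: obs=y cand={0,1} pick 1 [1->1 ok]
  11: obs=x cand={2} pick 2 [1->2 ok]
  12: obs=y cand={0,1} pick 1 [2->1 ok]
  13: obs=x cand={2} pick 2 [1->2 ok]
  14: obs=y cand={0,1} pick 0 [2->0 ok]
  15: obs=x cand={2} pick 2 [0->2 ok]
  16: obs=y cand={0,1} pick 0 [2->0 ok]
  17: obs=y cand={0,1} pick 0 [0->0 ok]
  18: obs=y cand={0,1} pick 0 [0->0 ok]
  19: obs=x cand={2} pick 2 [0->2 ok]
  20: obs=y cand={0,1} pick 1 [2->1 ok]
  21: obs=y cand={0,1} pick 1 [1->1 ok]
  22: obs=y cand={0,1} pick 1 [1->1 ok]
  23: obs=x cand={2} pick 2 [1->2 ok]
  24: obs=y cand={0,1} pick 1 [2->1 ok]
  25: obs=y cand={0,1} pick 1 [1->1 ok]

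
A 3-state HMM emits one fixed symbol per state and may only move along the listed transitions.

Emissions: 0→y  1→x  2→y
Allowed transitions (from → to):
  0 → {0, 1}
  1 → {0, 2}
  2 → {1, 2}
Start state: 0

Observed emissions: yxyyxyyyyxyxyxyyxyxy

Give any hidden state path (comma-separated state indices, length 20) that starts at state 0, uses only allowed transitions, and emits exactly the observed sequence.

  t0 'y' -> {0,2}, take 0 (start)
  t1 'x' -> {1}, take 1 (0->1 ok)
  t2 'y' -> {0,2}, take 0 (1->0 ok)
  t3 'y' -> {0,2}, take 0 (0->0 ok)
  t4 'x' -> {1}, take 1 (0->1 ok)
  t5 'y' -> {0,2}, take 0 (1->0 ok)
  t6 'y' -> {0,2}, take 0 (0->0 ok)
  t7 'y' -> {0,2}, take 0 (0->0 ok)
  t8 'y' -> {0,2}, take 0 (0->0 ok)
  t9 'x' -> {1}, take 1 (0->1 ok)
  t10 'y' -> {0,2}, take 2 (1->2 ok)
  t11 'x' -> {1}, take 1 (2->1 ok)
  t12 'y' -> {0,2}, take 2 (1->2 ok)
  t13 'x' -> {1}, take 1 (2->1 ok)
  t14 'y' -> {0,2}, take 2 (1->2 ok)
  t15 'y' -> {0,2}, take 2 (2->2 ok)
  t16 'x' -> {1}, take 1 (2->1 ok)
  t17 'y' -> {0,2}, take 0 (1->0 ok)
  t18 'x' -> {1}, take 1 (0->1 ok)
  t19 'y' -> {0,2}, take 0 (1->0 ok)

0,1,0,0,1,0,0,0,0,1,2,1,2,1,2,2,1,0,1,0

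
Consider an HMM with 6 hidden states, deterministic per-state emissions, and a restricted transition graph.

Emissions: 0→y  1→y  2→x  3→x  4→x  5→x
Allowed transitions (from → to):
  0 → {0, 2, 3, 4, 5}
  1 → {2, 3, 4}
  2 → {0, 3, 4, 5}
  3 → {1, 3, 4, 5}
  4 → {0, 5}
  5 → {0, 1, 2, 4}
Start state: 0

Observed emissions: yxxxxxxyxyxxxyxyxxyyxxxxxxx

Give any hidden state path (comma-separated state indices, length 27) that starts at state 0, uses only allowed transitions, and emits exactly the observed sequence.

0,2,5,4,5,2,4,0,4,0,5,4,5,1,3,1,2,4,0,0,2,5,4,5,2,3,4

  [0] y  {0,1}  => 0  start
  [1] x  {2,3,4,5}  => 2  0->2 ok
  [2] x  {2,3,4,5}  => 5  2->5 ok
  [3] x  {2,3,4,5}  => 4  5->4 ok
  [4] x  {2,3,4,5}  => 5  4->5 ok
  [5] x  {2,3,4,5}  => 2  5->2 ok
  [6] x  {2,3,4,5}  => 4  2->4 ok
  [7] y  {0,1}  => 0  4->0 ok
  [8] x  {2,3,4,5}  => 4  0->4 ok
  [9] y  {0,1}  => 0  4->0 ok
  [10] x  {2,3,4,5}  => 5  0->5 ok
  [11] x  {2,3,4,5}  => 4  5->4 ok
  [12] x  {2,3,4,5}  => 5  4->5 ok
  [13] y  {0,1}  => 1  5->1 ok
  [14] x  {2,3,4,5}  => 3  1->3 ok
  [15] y  {0,1}  => 1  3->1 ok
  [16] x  {2,3,4,5}  => 2  1->2 ok
  [17] x  {2,3,4,5}  => 4  2->4 ok
  [18] y  {0,1}  => 0  4->0 ok
  [19] y  {0,1}  => 0  0->0 ok
  [20] x  {2,3,4,5}  => 2  0->2 ok
  [21] x  {2,3,4,5}  => 5  2->5 ok
  [22] x  {2,3,4,5}  => 4  5->4 ok
  [23] x  {2,3,4,5}  => 5  4->5 ok
  [24] x  {2,3,4,5}  => 2  5->2 ok
  [25] x  {2,3,4,5}  => 3  2->3 ok
  [26] x  {2,3,4,5}  => 4  3->4 ok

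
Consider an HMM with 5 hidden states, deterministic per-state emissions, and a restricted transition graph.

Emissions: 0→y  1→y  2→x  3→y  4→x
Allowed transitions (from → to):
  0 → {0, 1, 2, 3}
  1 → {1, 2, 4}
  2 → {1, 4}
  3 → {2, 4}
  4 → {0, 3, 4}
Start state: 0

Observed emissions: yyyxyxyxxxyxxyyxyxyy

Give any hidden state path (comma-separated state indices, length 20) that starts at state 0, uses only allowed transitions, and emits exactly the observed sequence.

0,0,3,2,1,2,1,4,4,4,3,2,4,0,3,4,3,2,1,1

  t0 'y' -> {0,1,3}, take 0 (start)
  t1 'y' -> {0,1,3}, take 0 (0->0 ok)
  t2 'y' -> {0,1,3}, take 3 (0->3 ok)
  t3 'x' -> {2,4}, take 2 (3->2 ok)
  t4 'y' -> {0,1,3}, take 1 (2->1 ok)
  t5 'x' -> {2,4}, take 2 (1->2 ok)
  t6 'y' -> {0,1,3}, take 1 (2->1 ok)
  t7 'x' -> {2,4}, take 4 (1->4 ok)
  t8 'x' -> {2,4}, take 4 (4->4 ok)
  t9 'x' -> {2,4}, take 4 (4->4 ok)
  t10 'y' -> {0,1,3}, take 3 (4->3 ok)
  t11 'x' -> {2,4}, take 2 (3->2 ok)
  t12 'x' -> {2,4}, take 4 (2->4 ok)
  t13 'y' -> {0,1,3}, take 0 (4->0 ok)
  t14 'y' -> {0,1,3}, take 3 (0->3 ok)
  t15 'x' -> {2,4}, take 4 (3->4 ok)
  t16 'y' -> {0,1,3}, take 3 (4->3 ok)
  t17 'x' -> {2,4}, take 2 (3->2 ok)
  t18 'y' -> {0,1,3}, take 1 (2->1 ok)
  t19 'y' -> {0,1,3}, take 1 (1->1 ok)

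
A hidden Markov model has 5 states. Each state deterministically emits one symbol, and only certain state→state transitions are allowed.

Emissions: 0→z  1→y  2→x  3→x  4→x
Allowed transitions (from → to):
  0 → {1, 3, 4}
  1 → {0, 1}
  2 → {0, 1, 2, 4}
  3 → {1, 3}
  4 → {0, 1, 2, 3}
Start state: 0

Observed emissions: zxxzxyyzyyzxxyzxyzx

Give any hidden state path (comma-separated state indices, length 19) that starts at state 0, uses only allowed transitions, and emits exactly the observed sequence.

  t0 'z' -> {0}, take 0 (start)
  t1 'x' -> {2,3,4}, take 4 (0->4 ok)
  t2 'x' -> {2,3,4}, take 2 (4->2 ok)
  t3 'z' -> {0}, take 0 (2->0 ok)
  t4 'x' -> {2,3,4}, take 4 (0->4 ok)
  t5 'y' -> {1}, take 1 (4->1 ok)
  t6 'y' -> {1}, take 1 (1->1 ok)
  t7 'z' -> {0}, take 0 (1->0 ok)
  t8 'y' -> {1}, take 1 (0->1 ok)
  t9 'y' -> {1}, take 1 (1->1 ok)
  t10 'z' -> {0}, take 0 (1->0 ok)
  t11 'x' -> {2,3,4}, take 3 (0->3 ok)
  t12 'x' -> {2,3,4}, take 3 (3->3 ok)
  t13 'y' -> {1}, take 1 (3->1 ok)
  t14 'z' -> {0}, take 0 (1->0 ok)
  t15 'x' -> {2,3,4}, take 3 (0->3 ok)
  t16 'y' -> {1}, take 1 (3->1 ok)
  t17 'z' -> {0}, take 0 (1->0 ok)
  t18 'x' -> {2,3,4}, take 4 (0->4 ok)

0,4,2,0,4,1,1,0,1,1,0,3,3,1,0,3,1,0,4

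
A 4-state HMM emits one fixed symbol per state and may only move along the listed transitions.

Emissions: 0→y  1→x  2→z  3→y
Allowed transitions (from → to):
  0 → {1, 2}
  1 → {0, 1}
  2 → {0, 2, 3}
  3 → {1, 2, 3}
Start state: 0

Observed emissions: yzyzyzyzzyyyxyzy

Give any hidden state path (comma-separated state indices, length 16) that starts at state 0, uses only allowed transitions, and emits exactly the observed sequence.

  [0] y  {0,3}  => 0  start
  [1] z  {2}  => 2  0->2 ok
  [2] y  {0,3}  => 3  2->3 ok
  [3] z  {2}  => 2  3->2 ok
  [4] y  {0,3}  => 0  2->0 ok
  [5] z  {2}  => 2  0->2 ok
  [6] y  {0,3}  => 0  2->0 ok
  [7] z  {2}  => 2  0->2 ok
  [8] z  {2}  => 2  2->2 ok
  [9] y  {0,3}  => 3  2->3 ok
  [10] y  {0,3}  => 3  3->3 ok
  [11] y  {0,3}  => 3  3->3 ok
  [12] x  {1}  => 1  3->1 ok
  [13] y  {0,3}  => 0  1->0 ok
  [14] z  {2}  => 2  0->2 ok
  [15] y  {0,3}  => 0  2->0 ok

0,2,3,2,0,2,0,2,2,3,3,3,1,0,2,0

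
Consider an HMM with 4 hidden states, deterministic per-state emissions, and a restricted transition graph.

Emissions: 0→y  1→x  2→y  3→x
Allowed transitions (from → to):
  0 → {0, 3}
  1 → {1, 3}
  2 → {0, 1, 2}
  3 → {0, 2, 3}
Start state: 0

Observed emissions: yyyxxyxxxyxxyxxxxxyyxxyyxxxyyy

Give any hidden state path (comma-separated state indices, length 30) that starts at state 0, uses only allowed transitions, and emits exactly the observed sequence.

0,0,0,3,3,2,1,1,3,2,1,3,2,1,1,1,3,3,0,0,3,3,2,0,3,3,3,0,0,0

  [0] y  {0,2}  => 0  start
  [1] y  {0,2}  => 0  0->0 ok
  [2] y  {0,2}  => 0  0->0 ok
  [3] x  {1,3}  => 3  0->3 ok
  [4] x  {1,3}  => 3  3->3 ok
  [5] y  {0,2}  => 2  3->2 ok
  [6] x  {1,3}  => 1  2->1 ok
  [7] x  {1,3}  => 1  1->1 ok
  [8] x  {1,3}  => 3  1->3 ok
  [9] y  {0,2}  => 2  3->2 ok
  [10] x  {1,3}  => 1  2->1 ok
  [11] x  {1,3}  => 3  1->3 ok
  [12] y  {0,2}  => 2  3->2 ok
  [13] x  {1,3}  => 1  2->1 ok
  [14] x  {1,3}  => 1  1->1 ok
  [15] x  {1,3}  => 1  1->1 ok
  [16] x  {1,3}  => 3  1->3 ok
  [17] x  {1,3}  => 3  3->3 ok
  [18] y  {0,2}  => 0  3->0 ok
  [19] y  {0,2}  => 0  0->0 ok
  [20] x  {1,3}  => 3  0->3 ok
  [21] x  {1,3}  => 3  3->3 ok
  [22] y  {0,2}  => 2  3->2 ok
  [23] y  {0,2}  => 0  2->0 ok
  [24] x  {1,3}  => 3  0->3 ok
  [25] x  {1,3}  => 3  3->3 ok
  [26] x  {1,3}  => 3  3->3 ok
  [27] y  {0,2}  => 0  3->0 ok
  [28] y  {0,2}  => 0  0->0 ok
  [29] y  {0,2}  => 0  0->0 ok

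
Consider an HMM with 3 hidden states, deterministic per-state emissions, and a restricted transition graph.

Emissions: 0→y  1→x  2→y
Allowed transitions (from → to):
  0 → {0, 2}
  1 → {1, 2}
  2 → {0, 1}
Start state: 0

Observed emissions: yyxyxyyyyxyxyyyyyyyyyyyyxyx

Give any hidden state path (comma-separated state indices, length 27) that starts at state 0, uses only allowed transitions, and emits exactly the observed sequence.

0,2,1,2,1,2,0,0,2,1,2,1,2,0,0,0,0,2,0,2,0,0,0,2,1,2,1

  pos 0: y in {0,2}, choose 0; start
  pos 1: y in {0,2}, choose 2; 0->2 ok
  pos 2: x in {1}, choose 1; 2->1 ok
  pos 3: y in {0,2}, choose 2; 1->2 ok
  pos 4: x in {1}, choose 1; 2->1 ok
  pos 5: y in {0,2}, choose 2; 1->2 ok
  pos 6: y in {0,2}, choose 0; 2->0 ok
  pos 7: y in {0,2}, choose 0; 0->0 ok
  pos 8: y in {0,2}, choose 2; 0->2 ok
  pos 9: x in {1}, choose 1; 2->1 ok
  pos 10: y in {0,2}, choose 2; 1->2 ok
  pos 11: x in {1}, choose 1; 2->1 ok
  pos 12: y in {0,2}, choose 2; 1->2 ok
  pos 13: y in {0,2}, choose 0; 2->0 ok
  pos 14: y in {0,2}, choose 0; 0->0 ok
  pos 15: y in {0,2}, choose 0; 0->0 ok
  pos 16: y in {0,2}, choose 0; 0->0 ok
  pos 17: y in {0,2}, choose 2; 0->2 ok
  pos 18: y in {0,2}, choose 0; 2->0 ok
  pos 19: y in {0,2}, choose 2; 0->2 ok
  pos 20: y in {0,2}, choose 0; 2->0 ok
  pos 21: y in {0,2}, choose 0; 0->0 ok
  pos 22: y in {0,2}, choose 0; 0->0 ok
  pos 23: y in {0,2}, choose 2; 0->2 ok
  pos 24: x in {1}, choose 1; 2->1 ok
  pos 25: y in {0,2}, choose 2; 1->2 ok
  pos 26: x in {1}, choose 1; 2->1 ok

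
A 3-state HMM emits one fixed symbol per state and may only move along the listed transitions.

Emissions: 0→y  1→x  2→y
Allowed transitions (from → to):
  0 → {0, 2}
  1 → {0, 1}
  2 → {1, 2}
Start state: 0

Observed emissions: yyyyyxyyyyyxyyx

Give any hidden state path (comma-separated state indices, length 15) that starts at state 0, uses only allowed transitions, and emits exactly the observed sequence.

0,0,2,2,2,1,0,0,0,2,2,1,0,2,1

  pos 0: y in {0,2}, choose 0; start
  pos 1: y in {0,2}, choose 0; 0->0 ok
  pos 2: y in {0,2}, choose 2; 0->2 ok
  pos 3: y in {0,2}, choose 2; 2->2 ok
  pos 4: y in {0,2}, choose 2; 2->2 ok
  pos 5: x in {1}, choose 1; 2->1 ok
  pos 6: y in {0,2}, choose 0; 1->0 ok
  pos 7: y in {0,2}, choose 0; 0->0 ok
  pos 8: y in {0,2}, choose 0; 0->0 ok
  pos 9: y in {0,2}, choose 2; 0->2 ok
  pos 10: y in {0,2}, choose 2; 2->2 ok
  pos 11: x in {1}, choose 1; 2->1 ok
  pos 12: y in {0,2}, choose 0; 1->0 ok
  pos 13: y in {0,2}, choose 2; 0->2 ok
  pos 14: x in {1}, choose 1; 2->1 ok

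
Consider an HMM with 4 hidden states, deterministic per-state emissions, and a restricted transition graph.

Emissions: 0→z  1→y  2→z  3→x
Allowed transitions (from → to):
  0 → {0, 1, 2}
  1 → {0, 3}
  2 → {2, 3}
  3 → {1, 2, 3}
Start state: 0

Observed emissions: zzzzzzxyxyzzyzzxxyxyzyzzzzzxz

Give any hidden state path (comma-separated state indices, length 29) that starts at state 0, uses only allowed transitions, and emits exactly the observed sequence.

  [0] z  {0,2}  => 0  start
  [1] z  {0,2}  => 0  0->0 ok
  [2] z  {0,2}  => 0  0->0 ok
  [3] z  {0,2}  => 2  0->2 ok
  [4] z  {0,2}  => 2  2->2 ok
  [5] z  {0,2}  => 2  2->2 ok
  [6] x  {3}  => 3  2->3 ok
  [7] y  {1}  => 1  3->1 ok
  [8] x  {3}  => 3  1->3 ok
  [9] y  {1}  => 1  3->1 ok
  [10] z  {0,2}  => 0  1->0 ok
  [11] z  {0,2}  => 0  0->0 ok
  [12] y  {1}  => 1  0->1 ok
  [13] z  {0,2}  => 0  1->0 ok
  [14] z  {0,2}  => 2  0->2 ok
  [15] x  {3}  => 3  2->3 ok
  [16] x  {3}  => 3  3->3 ok
  [17] y  {1}  => 1  3->1 ok
  [18] x  {3}  => 3  1->3 ok
  [19] y  {1}  => 1  3->1 ok
  [20] z  {0,2}  => 0  1->0 ok
  [21] y  {1}  => 1  0->1 ok
  [22] z  {0,2}  => 0  1->0 ok
  [23] z  {0,2}  => 0  0->0 ok
  [24] z  {0,2}  => 0  0->0 ok
  [25] z  {0,2}  => 0  0->0 ok
  [26] z  {0,2}  => 2  0->2 ok
  [27] x  {3}  => 3  2->3 ok
  [28] z  {0,2}  => 2  3->2 ok

0,0,0,2,2,2,3,1,3,1,0,0,1,0,2,3,3,1,3,1,0,1,0,0,0,0,2,3,2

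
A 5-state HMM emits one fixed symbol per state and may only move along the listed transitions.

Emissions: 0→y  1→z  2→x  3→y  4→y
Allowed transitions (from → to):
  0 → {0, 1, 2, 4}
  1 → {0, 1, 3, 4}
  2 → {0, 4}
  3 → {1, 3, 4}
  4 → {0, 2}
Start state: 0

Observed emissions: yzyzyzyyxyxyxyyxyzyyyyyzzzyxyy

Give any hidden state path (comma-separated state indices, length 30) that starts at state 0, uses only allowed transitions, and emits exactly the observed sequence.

0,1,0,1,3,1,3,4,2,4,2,4,2,4,0,2,0,1,0,4,0,4,0,1,1,1,4,2,0,4

  0: obs=y cand={0,3,4} pick 0 [start]
  1: obs=z cand={1} pick 1 [0->1 ok]
  2: obs=y cand={0,3,4} pick 0 [1->0 ok]
  3: obs=z cand={1} pick 1 [0->1 ok]
  4: obs=y cand={0,3,4} pick 3 [1->3 ok]
  5: obs=z cand={1} pick 1 [3->1 ok]
  6: obs=y cand={0,3,4} pick 3 [1->3 ok]
  7: obs=y cand={0,3,4} pick 4 [3->4 ok]
  8: obs=x cand={2} pick 2 [4->2 ok]
  9: obs=y cand={0,3,4} pick 4 [2->4 ok]
  10: obs=x cand={2} pick 2 [4->2 ok]
  11: obs=y cand={0,3,4} pick 4 [2->4 ok]
  12: obs=x cand={2} pick 2 [4->2 ok]
  13: obs=y cand={0,3,4} pick 4 [2->4 ok]
  14: obs=y cand={0,3,4} pick 0 [4->0 ok]
  15: obs=x cand={2} pick 2 [0->2 ok]
  16: obs=y cand={0,3,4} pick 0 [2->0 ok]
  17: obs=z cand={1} pick 1 [0->1 ok]
  18: obs=y cand={0,3,4} pick 0 [1->0 ok]
  19: obs=y cand={0,3,4} pick 4 [0->4 ok]
  20: obs=y cand={0,3,4} pick 0 [4->0 ok]
  21: obs=y cand={0,3,4} pick 4 [0->4 ok]
  22: obs=y cand={0,3,4} pick 0 [4->0 ok]
  23: obs=z cand={1} pick 1 [0->1 ok]
  24: obs=z cand={1} pick 1 [1->1 ok]
  25: obs=z cand={1} pick 1 [1->1 ok]
  26: obs=y cand={0,3,4} pick 4 [1->4 ok]
  27: obs=x cand={2} pick 2 [4->2 ok]
  28: obs=y cand={0,3,4} pick 0 [2->0 ok]
  29: obs=y cand={0,3,4} pick 4 [0->4 ok]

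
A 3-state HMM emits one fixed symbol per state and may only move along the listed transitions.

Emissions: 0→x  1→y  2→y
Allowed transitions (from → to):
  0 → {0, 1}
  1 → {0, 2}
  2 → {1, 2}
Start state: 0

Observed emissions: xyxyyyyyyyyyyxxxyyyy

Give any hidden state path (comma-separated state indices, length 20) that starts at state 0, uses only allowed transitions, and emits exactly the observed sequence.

  pos 0: x in {0}, choose 0; start
  pos 1: y in {1,2}, choose 1; 0->1 ok
  pos 2: x in {0}, choose 0; 1->0 ok
  pos 3: y in {1,2}, choose 1; 0->1 ok
  pos 4: y in {1,2}, choose 2; 1->2 ok
  pos 5: y in {1,2}, choose 2; 2->2 ok
  pos 6: y in {1,2}, choose 1; 2->1 ok
  pos 7: y in {1,2}, choose 2; 1->2 ok
  pos 8: y in {1,2}, choose 1; 2->1 ok
  pos 9: y in {1,2}, choose 2; 1->2 ok
  pos 10: y in {1,2}, choose 2; 2->2 ok
  pos 11: y in {1,2}, choose 2; 2->2 ok
  pos 12: y in {1,2}, choose 1; 2->1 ok
  pos 13: x in {0}, choose 0; 1->0 ok
  pos 14: x in {0}, choose 0; 0->0 ok
  pos 15: x in {0}, choose 0; 0->0 ok
  pos 16: y in {1,2}, choose 1; 0->1 ok
  pos 17: y in {1,2}, choose 2; 1->2 ok
  pos 18: y in {1,2}, choose 1; 2->1 ok
  pos 19: y in {1,2}, choose 2; 1->2 ok

0,1,0,1,2,2,1,2,1,2,2,2,1,0,0,0,1,2,1,2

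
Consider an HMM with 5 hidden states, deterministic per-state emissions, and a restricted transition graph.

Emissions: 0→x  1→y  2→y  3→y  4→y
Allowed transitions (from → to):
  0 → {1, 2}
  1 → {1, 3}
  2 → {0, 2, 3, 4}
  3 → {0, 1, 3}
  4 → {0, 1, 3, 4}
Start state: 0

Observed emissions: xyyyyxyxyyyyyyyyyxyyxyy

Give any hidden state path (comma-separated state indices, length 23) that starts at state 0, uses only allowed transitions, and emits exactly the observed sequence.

0,2,4,4,4,0,2,0,1,1,1,1,3,1,3,3,3,0,2,3,0,2,3

  pos 0: x in {0}, choose 0; start
  pos 1: y in {1,2,3,4}, choose 2; 0->2 ok
  pos 2: y in {1,2,3,4}, choose 4; 2->4 ok
  pos 3: y in {1,2,3,4}, choose 4; 4->4 ok
  pos 4: y in {1,2,3,4}, choose 4; 4->4 ok
  pos 5: x in {0}, choose 0; 4->0 ok
  pos 6: y in {1,2,3,4}, choose 2; 0->2 ok
  pos 7: x in {0}, choose 0; 2->0 ok
  pos 8: y in {1,2,3,4}, choose 1; 0->1 ok
  pos 9: y in {1,2,3,4}, choose 1; 1->1 ok
  pos 10: y in {1,2,3,4}, choose 1; 1->1 ok
  pos 11: y in {1,2,3,4}, choose 1; 1->1 ok
  pos 12: y in {1,2,3,4}, choose 3; 1->3 ok
  pos 13: y in {1,2,3,4}, choose 1; 3->1 ok
  pos 14: y in {1,2,3,4}, choose 3; 1->3 ok
  pos 15: y in {1,2,3,4}, choose 3; 3->3 ok
  pos 16: y in {1,2,3,4}, choose 3; 3->3 ok
  pos 17: x in {0}, choose 0; 3->0 ok
  pos 18: y in {1,2,3,4}, choose 2; 0->2 ok
  pos 19: y in {1,2,3,4}, choose 3; 2->3 ok
  pos 20: x in {0}, choose 0; 3->0 ok
  pos 21: y in {1,2,3,4}, choose 2; 0->2 ok
  pos 22: y in {1,2,3,4}, choose 3; 2->3 ok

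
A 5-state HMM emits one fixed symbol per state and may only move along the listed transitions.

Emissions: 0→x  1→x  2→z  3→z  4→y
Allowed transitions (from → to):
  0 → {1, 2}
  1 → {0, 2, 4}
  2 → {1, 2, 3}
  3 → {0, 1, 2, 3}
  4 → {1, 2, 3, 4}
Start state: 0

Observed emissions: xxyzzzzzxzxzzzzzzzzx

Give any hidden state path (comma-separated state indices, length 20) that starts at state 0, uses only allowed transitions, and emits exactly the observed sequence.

  [0] x  {0,1}  => 0  start
  [1] x  {0,1}  => 1  0->1 ok
  [2] y  {4}  => 4  1->4 ok
  [3] z  {2,3}  => 2  4->2 ok
  [4] z  {2,3}  => 2  2->2 ok
  [5] z  {2,3}  => 2  2->2 ok
  [6] z  {2,3}  => 3  2->3 ok
  [7] z  {2,3}  => 3  3->3 ok
  [8] x  {0,1}  => 1  3->1 ok
  [9] z  {2,3}  => 2  1->2 ok
  [10] x  {0,1}  => 1  2->1 ok
  [11] z  {2,3}  => 2  1->2 ok
  [12] z  {2,3}  => 2  2->2 ok
  [13] z  {2,3}  => 2  2->2 ok
  [14] z  {2,3}  => 2  2->2 ok
  [15] z  {2,3}  => 2  2->2 ok
  [16] z  {2,3}  => 3  2->3 ok
  [17] z  {2,3}  => 2  3->2 ok
  [18] z  {2,3}  => 3  2->3 ok
  [19] x  {0,1}  => 1  3->1 ok

0,1,4,2,2,2,3,3,1,2,1,2,2,2,2,2,3,2,3,1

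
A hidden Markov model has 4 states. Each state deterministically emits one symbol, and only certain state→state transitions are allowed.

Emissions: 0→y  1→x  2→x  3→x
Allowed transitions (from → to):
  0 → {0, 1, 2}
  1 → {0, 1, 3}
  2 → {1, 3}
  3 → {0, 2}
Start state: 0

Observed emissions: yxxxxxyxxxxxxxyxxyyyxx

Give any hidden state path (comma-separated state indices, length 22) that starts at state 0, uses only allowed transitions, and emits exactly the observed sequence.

  t0 'y' -> {0}, take 0 (start)
  t1 'x' -> {1,2,3}, take 1 (0->1 ok)
  t2 'x' -> {1,2,3}, take 1 (1->1 ok)
  t3 'x' -> {1,2,3}, take 3 (1->3 ok)
  t4 'x' -> {1,2,3}, take 2 (3->2 ok)
  t5 'x' -> {1,2,3}, take 3 (2->3 ok)
  t6 'y' -> {0}, take 0 (3->0 ok)
  t7 'x' -> {1,2,3}, take 1 (0->1 ok)
  t8 'x' -> {1,2,3}, take 1 (1->1 ok)
  t9 'x' -> {1,2,3}, take 1 (1->1 ok)
  t10 'x' -> {1,2,3}, take 1 (1->1 ok)
  t11 'x' -> {1,2,3}, take 3 (1->3 ok)
  t12 'x' -> {1,2,3}, take 2 (3->2 ok)
  t13 'x' -> {1,2,3}, take 3 (2->3 ok)
  t14 'y' -> {0}, take 0 (3->0 ok)
  t15 'x' -> {1,2,3}, take 1 (0->1 ok)
  t16 'x' -> {1,2,3}, take 3 (1->3 ok)
  t17 'y' -> {0}, take 0 (3->0 ok)
  t18 'y' -> {0}, take 0 (0->0 ok)
  t19 'y' -> {0}, take 0 (0->0 ok)
  t20 'x' -> {1,2,3}, take 1 (0->1 ok)
  t21 'x' -> {1,2,3}, take 1 (1->1 ok)

0,1,1,3,2,3,0,1,1,1,1,3,2,3,0,1,3,0,0,0,1,1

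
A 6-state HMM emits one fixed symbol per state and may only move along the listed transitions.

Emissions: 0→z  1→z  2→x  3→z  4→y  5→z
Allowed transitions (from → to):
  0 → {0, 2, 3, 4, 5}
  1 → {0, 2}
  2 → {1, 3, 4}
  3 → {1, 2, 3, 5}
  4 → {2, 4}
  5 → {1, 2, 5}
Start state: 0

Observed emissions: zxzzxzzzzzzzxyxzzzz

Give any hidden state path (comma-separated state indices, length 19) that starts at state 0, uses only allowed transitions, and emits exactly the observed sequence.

  [0] z  {0,1,3,5}  => 0  start
  [1] x  {2}  => 2  0->2 ok
  [2] z  {0,1,3,5}  => 3  2->3 ok
  [3] z  {0,1,3,5}  => 1  3->1 ok
  [4] x  {2}  => 2  1->2 ok
  [5] z  {0,1,3,5}  => 1  2->1 ok
  [6] z  {0,1,3,5}  => 0  1->0 ok
  [7] z  {0,1,3,5}  => 5  0->5 ok
  [8] z  {0,1,3,5}  => 5  5->5 ok
  [9] z  {0,1,3,5}  => 1  5->1 ok
  [10] z  {0,1,3,5}  => 0  1->0 ok
  [11] z  {0,1,3,5}  => 0  0->0 ok
  [12] x  {2}  => 2  0->2 ok
  [13] y  {4}  => 4  2->4 ok
  [14] x  {2}  => 2  4->2 ok
  [15] z  {0,1,3,5}  => 3  2->3 ok
  [16] z  {0,1,3,5}  => 3  3->3 ok
  [17] z  {0,1,3,5}  => 3  3->3 ok
  [18] z  {0,1,3,5}  => 1  3->1 ok

0,2,3,1,2,1,0,5,5,1,0,0,2,4,2,3,3,3,1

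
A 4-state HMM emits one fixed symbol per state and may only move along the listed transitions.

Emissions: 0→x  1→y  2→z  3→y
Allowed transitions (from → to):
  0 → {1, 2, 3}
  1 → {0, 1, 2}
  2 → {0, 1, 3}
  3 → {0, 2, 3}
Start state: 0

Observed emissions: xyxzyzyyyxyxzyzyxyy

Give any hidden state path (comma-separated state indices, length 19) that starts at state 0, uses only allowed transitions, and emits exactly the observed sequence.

  t0 'x' -> {0}, take 0 (start)
  t1 'y' -> {1,3}, take 3 (0->3 ok)
  t2 'x' -> {0}, take 0 (3->0 ok)
  t3 'z' -> {2}, take 2 (0->2 ok)
  t4 'y' -> {1,3}, take 1 (2->1 ok)
  t5 'z' -> {2}, take 2 (1->2 ok)
  t6 'y' -> {1,3}, take 3 (2->3 ok)
  t7 'y' -> {1,3}, take 3 (3->3 ok)
  t8 'y' -> {1,3}, take 3 (3->3 ok)
  t9 'x' -> {0}, take 0 (3->0 ok)
  t10 'y' -> {1,3}, take 3 (0->3 ok)
  t11 'x' -> {0}, take 0 (3->0 ok)
  t12 'z' -> {2}, take 2 (0->2 ok)
  t13 'y' -> {1,3}, take 3 (2->3 ok)
  t14 'z' -> {2}, take 2 (3->2 ok)
  t15 'y' -> {1,3}, take 3 (2->3 ok)
  t16 'x' -> {0}, take 0 (3->0 ok)
  t17 'y' -> {1,3}, take 1 (0->1 ok)
  t18 'y' -> {1,3}, take 1 (1->1 ok)

0,3,0,2,1,2,3,3,3,0,3,0,2,3,2,3,0,1,1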